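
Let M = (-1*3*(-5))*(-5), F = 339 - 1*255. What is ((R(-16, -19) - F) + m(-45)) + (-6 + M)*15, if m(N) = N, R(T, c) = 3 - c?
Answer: -1322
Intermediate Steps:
F = 84 (F = 339 - 255 = 84)
M = -75 (M = -3*(-5)*(-5) = 15*(-5) = -75)
((R(-16, -19) - F) + m(-45)) + (-6 + M)*15 = (((3 - 1*(-19)) - 1*84) - 45) + (-6 - 75)*15 = (((3 + 19) - 84) - 45) - 81*15 = ((22 - 84) - 45) - 1215 = (-62 - 45) - 1215 = -107 - 1215 = -1322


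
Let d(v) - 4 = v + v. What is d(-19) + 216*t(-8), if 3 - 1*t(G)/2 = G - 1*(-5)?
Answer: 2558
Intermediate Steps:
t(G) = -4 - 2*G (t(G) = 6 - 2*(G - 1*(-5)) = 6 - 2*(G + 5) = 6 - 2*(5 + G) = 6 + (-10 - 2*G) = -4 - 2*G)
d(v) = 4 + 2*v (d(v) = 4 + (v + v) = 4 + 2*v)
d(-19) + 216*t(-8) = (4 + 2*(-19)) + 216*(-4 - 2*(-8)) = (4 - 38) + 216*(-4 + 16) = -34 + 216*12 = -34 + 2592 = 2558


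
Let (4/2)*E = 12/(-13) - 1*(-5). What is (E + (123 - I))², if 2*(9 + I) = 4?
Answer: 11785489/676 ≈ 17434.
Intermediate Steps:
I = -7 (I = -9 + (½)*4 = -9 + 2 = -7)
E = 53/26 (E = (12/(-13) - 1*(-5))/2 = (12*(-1/13) + 5)/2 = (-12/13 + 5)/2 = (½)*(53/13) = 53/26 ≈ 2.0385)
(E + (123 - I))² = (53/26 + (123 - 1*(-7)))² = (53/26 + (123 + 7))² = (53/26 + 130)² = (3433/26)² = 11785489/676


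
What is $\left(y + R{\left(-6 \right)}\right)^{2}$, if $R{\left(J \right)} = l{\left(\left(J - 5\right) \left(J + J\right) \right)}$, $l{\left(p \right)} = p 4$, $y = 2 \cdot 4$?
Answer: $287296$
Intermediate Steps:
$y = 8$
$l{\left(p \right)} = 4 p$
$R{\left(J \right)} = 8 J \left(-5 + J\right)$ ($R{\left(J \right)} = 4 \left(J - 5\right) \left(J + J\right) = 4 \left(-5 + J\right) 2 J = 4 \cdot 2 J \left(-5 + J\right) = 8 J \left(-5 + J\right)$)
$\left(y + R{\left(-6 \right)}\right)^{2} = \left(8 + 8 \left(-6\right) \left(-5 - 6\right)\right)^{2} = \left(8 + 8 \left(-6\right) \left(-11\right)\right)^{2} = \left(8 + 528\right)^{2} = 536^{2} = 287296$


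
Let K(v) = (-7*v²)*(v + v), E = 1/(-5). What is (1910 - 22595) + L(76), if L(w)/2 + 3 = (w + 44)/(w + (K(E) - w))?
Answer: -129837/7 ≈ -18548.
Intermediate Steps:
E = -⅕ ≈ -0.20000
K(v) = -14*v³ (K(v) = (-7*v²)*(2*v) = -14*v³)
L(w) = 5458/7 + 125*w/7 (L(w) = -6 + 2*((w + 44)/(w + (-14*(-⅕)³ - w))) = -6 + 2*((44 + w)/(w + (-14*(-1/125) - w))) = -6 + 2*((44 + w)/(w + (14/125 - w))) = -6 + 2*((44 + w)/(14/125)) = -6 + 2*((44 + w)*(125/14)) = -6 + 2*(2750/7 + 125*w/14) = -6 + (5500/7 + 125*w/7) = 5458/7 + 125*w/7)
(1910 - 22595) + L(76) = (1910 - 22595) + (5458/7 + (125/7)*76) = -20685 + (5458/7 + 9500/7) = -20685 + 14958/7 = -129837/7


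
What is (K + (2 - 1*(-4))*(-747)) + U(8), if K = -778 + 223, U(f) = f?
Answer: -5029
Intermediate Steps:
K = -555
(K + (2 - 1*(-4))*(-747)) + U(8) = (-555 + (2 - 1*(-4))*(-747)) + 8 = (-555 + (2 + 4)*(-747)) + 8 = (-555 + 6*(-747)) + 8 = (-555 - 4482) + 8 = -5037 + 8 = -5029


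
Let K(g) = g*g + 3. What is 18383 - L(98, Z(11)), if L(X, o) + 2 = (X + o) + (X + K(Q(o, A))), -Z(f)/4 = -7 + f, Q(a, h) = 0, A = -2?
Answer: 18202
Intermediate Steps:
K(g) = 3 + g² (K(g) = g² + 3 = 3 + g²)
Z(f) = 28 - 4*f (Z(f) = -4*(-7 + f) = 28 - 4*f)
L(X, o) = 1 + o + 2*X (L(X, o) = -2 + ((X + o) + (X + (3 + 0²))) = -2 + ((X + o) + (X + (3 + 0))) = -2 + ((X + o) + (X + 3)) = -2 + ((X + o) + (3 + X)) = -2 + (3 + o + 2*X) = 1 + o + 2*X)
18383 - L(98, Z(11)) = 18383 - (1 + (28 - 4*11) + 2*98) = 18383 - (1 + (28 - 44) + 196) = 18383 - (1 - 16 + 196) = 18383 - 1*181 = 18383 - 181 = 18202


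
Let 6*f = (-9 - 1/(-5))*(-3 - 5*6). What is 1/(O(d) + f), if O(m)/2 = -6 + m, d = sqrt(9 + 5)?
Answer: 65/2266 - 25*sqrt(14)/15862 ≈ 0.022788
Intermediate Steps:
d = sqrt(14) ≈ 3.7417
O(m) = -12 + 2*m (O(m) = 2*(-6 + m) = -12 + 2*m)
f = 242/5 (f = ((-9 - 1/(-5))*(-3 - 5*6))/6 = ((-9 - 1*(-1/5))*(-3 - 1*30))/6 = ((-9 + 1/5)*(-3 - 30))/6 = (-44/5*(-33))/6 = (1/6)*(1452/5) = 242/5 ≈ 48.400)
1/(O(d) + f) = 1/((-12 + 2*sqrt(14)) + 242/5) = 1/(182/5 + 2*sqrt(14))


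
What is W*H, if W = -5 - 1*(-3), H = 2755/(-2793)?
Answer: 290/147 ≈ 1.9728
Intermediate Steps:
H = -145/147 (H = 2755*(-1/2793) = -145/147 ≈ -0.98639)
W = -2 (W = -5 + 3 = -2)
W*H = -2*(-145/147) = 290/147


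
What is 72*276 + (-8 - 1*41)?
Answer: 19823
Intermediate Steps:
72*276 + (-8 - 1*41) = 19872 + (-8 - 41) = 19872 - 49 = 19823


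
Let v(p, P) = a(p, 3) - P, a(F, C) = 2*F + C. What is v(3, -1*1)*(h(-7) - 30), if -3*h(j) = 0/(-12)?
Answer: -300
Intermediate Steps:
h(j) = 0 (h(j) = -0/(-12) = -0*(-1)/12 = -1/3*0 = 0)
a(F, C) = C + 2*F
v(p, P) = 3 - P + 2*p (v(p, P) = (3 + 2*p) - P = 3 - P + 2*p)
v(3, -1*1)*(h(-7) - 30) = (3 - (-1) + 2*3)*(0 - 30) = (3 - 1*(-1) + 6)*(-30) = (3 + 1 + 6)*(-30) = 10*(-30) = -300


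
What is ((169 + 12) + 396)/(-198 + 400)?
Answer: 577/202 ≈ 2.8564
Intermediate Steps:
((169 + 12) + 396)/(-198 + 400) = (181 + 396)/202 = 577*(1/202) = 577/202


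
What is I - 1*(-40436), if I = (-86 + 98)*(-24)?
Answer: 40148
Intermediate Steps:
I = -288 (I = 12*(-24) = -288)
I - 1*(-40436) = -288 - 1*(-40436) = -288 + 40436 = 40148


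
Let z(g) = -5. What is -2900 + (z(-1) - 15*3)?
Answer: -2950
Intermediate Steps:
-2900 + (z(-1) - 15*3) = -2900 + (-5 - 15*3) = -2900 + (-5 - 45) = -2900 - 50 = -2950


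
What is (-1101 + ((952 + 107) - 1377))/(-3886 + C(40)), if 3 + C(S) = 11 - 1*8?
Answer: 1419/3886 ≈ 0.36516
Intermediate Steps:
C(S) = 0 (C(S) = -3 + (11 - 1*8) = -3 + (11 - 8) = -3 + 3 = 0)
(-1101 + ((952 + 107) - 1377))/(-3886 + C(40)) = (-1101 + ((952 + 107) - 1377))/(-3886 + 0) = (-1101 + (1059 - 1377))/(-3886) = (-1101 - 318)*(-1/3886) = -1419*(-1/3886) = 1419/3886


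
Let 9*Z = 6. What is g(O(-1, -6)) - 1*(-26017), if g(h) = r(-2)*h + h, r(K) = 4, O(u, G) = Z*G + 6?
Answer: 26027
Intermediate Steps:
Z = ⅔ (Z = (⅑)*6 = ⅔ ≈ 0.66667)
O(u, G) = 6 + 2*G/3 (O(u, G) = 2*G/3 + 6 = 6 + 2*G/3)
g(h) = 5*h (g(h) = 4*h + h = 5*h)
g(O(-1, -6)) - 1*(-26017) = 5*(6 + (⅔)*(-6)) - 1*(-26017) = 5*(6 - 4) + 26017 = 5*2 + 26017 = 10 + 26017 = 26027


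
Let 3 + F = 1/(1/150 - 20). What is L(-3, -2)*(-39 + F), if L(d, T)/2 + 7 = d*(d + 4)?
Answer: 2522160/2999 ≈ 841.00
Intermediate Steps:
L(d, T) = -14 + 2*d*(4 + d) (L(d, T) = -14 + 2*(d*(d + 4)) = -14 + 2*(d*(4 + d)) = -14 + 2*d*(4 + d))
F = -9147/2999 (F = -3 + 1/(1/150 - 20) = -3 + 1/(-2999/150) = -3 - 150/2999 = -9147/2999 ≈ -3.0500)
L(-3, -2)*(-39 + F) = (-14 + 2*(-3)² + 8*(-3))*(-39 - 9147/2999) = (-14 + 2*9 - 24)*(-126108/2999) = (-14 + 18 - 24)*(-126108/2999) = -20*(-126108/2999) = 2522160/2999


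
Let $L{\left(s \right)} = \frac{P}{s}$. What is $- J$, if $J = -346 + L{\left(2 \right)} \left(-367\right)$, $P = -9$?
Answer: $- \frac{2611}{2} \approx -1305.5$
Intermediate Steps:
$L{\left(s \right)} = - \frac{9}{s}$
$J = \frac{2611}{2}$ ($J = -346 + - \frac{9}{2} \left(-367\right) = -346 + \left(-9\right) \frac{1}{2} \left(-367\right) = -346 - - \frac{3303}{2} = -346 + \frac{3303}{2} = \frac{2611}{2} \approx 1305.5$)
$- J = \left(-1\right) \frac{2611}{2} = - \frac{2611}{2}$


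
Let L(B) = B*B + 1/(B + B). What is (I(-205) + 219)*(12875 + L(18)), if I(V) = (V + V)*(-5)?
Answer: 1078149385/36 ≈ 2.9949e+7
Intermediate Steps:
I(V) = -10*V (I(V) = (2*V)*(-5) = -10*V)
L(B) = B² + 1/(2*B)
(I(-205) + 219)*(12875 + L(18)) = (-10*(-205) + 219)*(12875 + (½ + 18³)/18) = (2050 + 219)*(12875 + (½ + 5832)/18) = 2269*(12875 + (1/18)*(11665/2)) = 2269*(12875 + 11665/36) = 2269*(475165/36) = 1078149385/36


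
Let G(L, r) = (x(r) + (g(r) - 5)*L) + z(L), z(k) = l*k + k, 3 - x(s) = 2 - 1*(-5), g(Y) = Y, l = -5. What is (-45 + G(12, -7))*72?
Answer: -17352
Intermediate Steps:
x(s) = -4 (x(s) = 3 - (2 - 1*(-5)) = 3 - (2 + 5) = 3 - 1*7 = 3 - 7 = -4)
z(k) = -4*k (z(k) = -5*k + k = -4*k)
G(L, r) = -4 - 4*L + L*(-5 + r) (G(L, r) = (-4 + (r - 5)*L) - 4*L = (-4 + (-5 + r)*L) - 4*L = (-4 + L*(-5 + r)) - 4*L = -4 - 4*L + L*(-5 + r))
(-45 + G(12, -7))*72 = (-45 + (-4 - 9*12 + 12*(-7)))*72 = (-45 + (-4 - 108 - 84))*72 = (-45 - 196)*72 = -241*72 = -17352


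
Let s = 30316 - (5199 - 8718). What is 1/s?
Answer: 1/33835 ≈ 2.9555e-5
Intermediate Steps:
s = 33835 (s = 30316 - 1*(-3519) = 30316 + 3519 = 33835)
1/s = 1/33835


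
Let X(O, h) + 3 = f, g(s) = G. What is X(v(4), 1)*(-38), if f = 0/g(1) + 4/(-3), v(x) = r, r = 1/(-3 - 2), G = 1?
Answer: 494/3 ≈ 164.67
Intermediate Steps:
g(s) = 1
r = -⅕ (r = 1/(-5) = -⅕ ≈ -0.20000)
v(x) = -⅕
f = -4/3 (f = 0/1 + 4/(-3) = 0*1 + 4*(-⅓) = 0 - 4/3 = -4/3 ≈ -1.3333)
X(O, h) = -13/3 (X(O, h) = -3 - 4/3 = -13/3)
X(v(4), 1)*(-38) = -13/3*(-38) = 494/3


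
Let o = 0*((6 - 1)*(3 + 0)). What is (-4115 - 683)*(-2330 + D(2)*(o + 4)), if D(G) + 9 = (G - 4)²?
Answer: 11275300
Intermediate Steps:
o = 0 (o = 0*(5*3) = 0*15 = 0)
D(G) = -9 + (-4 + G)² (D(G) = -9 + (G - 4)² = -9 + (-4 + G)²)
(-4115 - 683)*(-2330 + D(2)*(o + 4)) = (-4115 - 683)*(-2330 + (-9 + (-4 + 2)²)*(0 + 4)) = -4798*(-2330 + (-9 + (-2)²)*4) = -4798*(-2330 + (-9 + 4)*4) = -4798*(-2330 - 5*4) = -4798*(-2330 - 20) = -4798*(-2350) = 11275300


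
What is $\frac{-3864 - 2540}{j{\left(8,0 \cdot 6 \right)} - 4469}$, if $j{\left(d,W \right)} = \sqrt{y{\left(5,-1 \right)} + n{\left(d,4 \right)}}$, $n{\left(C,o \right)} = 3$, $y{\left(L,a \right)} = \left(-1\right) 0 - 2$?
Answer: $\frac{1601}{1117} \approx 1.4333$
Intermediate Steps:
$y{\left(L,a \right)} = -2$ ($y{\left(L,a \right)} = 0 - 2 = -2$)
$j{\left(d,W \right)} = 1$ ($j{\left(d,W \right)} = \sqrt{-2 + 3} = \sqrt{1} = 1$)
$\frac{-3864 - 2540}{j{\left(8,0 \cdot 6 \right)} - 4469} = \frac{-3864 - 2540}{1 - 4469} = - \frac{6404}{-4468} = \left(-6404\right) \left(- \frac{1}{4468}\right) = \frac{1601}{1117}$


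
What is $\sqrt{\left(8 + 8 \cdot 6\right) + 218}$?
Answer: $\sqrt{274} \approx 16.553$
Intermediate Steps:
$\sqrt{\left(8 + 8 \cdot 6\right) + 218} = \sqrt{\left(8 + 48\right) + 218} = \sqrt{56 + 218} = \sqrt{274}$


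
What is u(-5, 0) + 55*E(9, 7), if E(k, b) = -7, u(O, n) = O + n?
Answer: -390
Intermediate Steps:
u(-5, 0) + 55*E(9, 7) = (-5 + 0) + 55*(-7) = -5 - 385 = -390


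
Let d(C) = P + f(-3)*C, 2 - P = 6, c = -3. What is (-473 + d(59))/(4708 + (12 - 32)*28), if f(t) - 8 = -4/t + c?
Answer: -155/6222 ≈ -0.024912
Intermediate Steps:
f(t) = 5 - 4/t (f(t) = 8 + (-4/t - 3) = 8 + (-3 - 4/t) = 5 - 4/t)
P = -4 (P = 2 - 1*6 = 2 - 6 = -4)
d(C) = -4 + 19*C/3 (d(C) = -4 + (5 - 4/(-3))*C = -4 + (5 - 4*(-⅓))*C = -4 + (5 + 4/3)*C = -4 + 19*C/3)
(-473 + d(59))/(4708 + (12 - 32)*28) = (-473 + (-4 + (19/3)*59))/(4708 + (12 - 32)*28) = (-473 + (-4 + 1121/3))/(4708 - 20*28) = (-473 + 1109/3)/(4708 - 560) = -310/3/4148 = -310/3*1/4148 = -155/6222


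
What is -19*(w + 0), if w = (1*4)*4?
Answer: -304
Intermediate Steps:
w = 16 (w = 4*4 = 16)
-19*(w + 0) = -19*(16 + 0) = -19*16 = -304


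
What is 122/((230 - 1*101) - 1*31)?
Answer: 61/49 ≈ 1.2449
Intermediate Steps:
122/((230 - 1*101) - 1*31) = 122/((230 - 101) - 31) = 122/(129 - 31) = 122/98 = 122*(1/98) = 61/49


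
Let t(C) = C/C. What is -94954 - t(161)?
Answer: -94955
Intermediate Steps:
t(C) = 1
-94954 - t(161) = -94954 - 1*1 = -94954 - 1 = -94955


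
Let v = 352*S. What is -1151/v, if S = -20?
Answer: 1151/7040 ≈ 0.16349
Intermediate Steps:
v = -7040 (v = 352*(-20) = -7040)
-1151/v = -1151/(-7040) = -1151*(-1/7040) = 1151/7040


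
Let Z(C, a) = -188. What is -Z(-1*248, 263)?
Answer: 188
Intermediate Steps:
-Z(-1*248, 263) = -1*(-188) = 188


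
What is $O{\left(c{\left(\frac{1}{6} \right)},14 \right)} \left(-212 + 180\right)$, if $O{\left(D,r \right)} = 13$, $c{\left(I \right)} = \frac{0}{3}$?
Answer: $-416$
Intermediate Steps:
$c{\left(I \right)} = 0$ ($c{\left(I \right)} = 0 \cdot \frac{1}{3} = 0$)
$O{\left(c{\left(\frac{1}{6} \right)},14 \right)} \left(-212 + 180\right) = 13 \left(-212 + 180\right) = 13 \left(-32\right) = -416$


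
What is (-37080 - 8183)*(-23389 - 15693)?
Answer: 1768968566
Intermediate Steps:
(-37080 - 8183)*(-23389 - 15693) = -45263*(-39082) = 1768968566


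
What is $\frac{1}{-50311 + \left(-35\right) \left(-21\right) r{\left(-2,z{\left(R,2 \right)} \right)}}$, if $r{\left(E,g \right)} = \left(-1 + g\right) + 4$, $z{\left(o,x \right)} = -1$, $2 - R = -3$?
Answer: $- \frac{1}{48841} \approx -2.0475 \cdot 10^{-5}$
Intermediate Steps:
$R = 5$ ($R = 2 - -3 = 2 + 3 = 5$)
$r{\left(E,g \right)} = 3 + g$
$\frac{1}{-50311 + \left(-35\right) \left(-21\right) r{\left(-2,z{\left(R,2 \right)} \right)}} = \frac{1}{-50311 + \left(-35\right) \left(-21\right) \left(3 - 1\right)} = \frac{1}{-50311 + 735 \cdot 2} = \frac{1}{-50311 + 1470} = \frac{1}{-48841} = - \frac{1}{48841}$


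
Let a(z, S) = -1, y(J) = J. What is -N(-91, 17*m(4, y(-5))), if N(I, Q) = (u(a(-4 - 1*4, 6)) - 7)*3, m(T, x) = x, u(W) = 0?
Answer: 21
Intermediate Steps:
N(I, Q) = -21 (N(I, Q) = (0 - 7)*3 = -7*3 = -21)
-N(-91, 17*m(4, y(-5))) = -1*(-21) = 21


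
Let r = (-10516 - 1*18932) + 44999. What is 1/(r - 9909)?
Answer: 1/5642 ≈ 0.00017724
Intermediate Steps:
r = 15551 (r = (-10516 - 18932) + 44999 = -29448 + 44999 = 15551)
1/(r - 9909) = 1/(15551 - 9909) = 1/5642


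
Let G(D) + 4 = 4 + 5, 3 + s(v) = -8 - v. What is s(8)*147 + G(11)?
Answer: -2788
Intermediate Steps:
s(v) = -11 - v (s(v) = -3 + (-8 - v) = -11 - v)
G(D) = 5 (G(D) = -4 + (4 + 5) = -4 + 9 = 5)
s(8)*147 + G(11) = (-11 - 1*8)*147 + 5 = (-11 - 8)*147 + 5 = -19*147 + 5 = -2793 + 5 = -2788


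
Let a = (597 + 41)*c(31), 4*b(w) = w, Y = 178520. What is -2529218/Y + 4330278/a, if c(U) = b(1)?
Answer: 772637818289/28473940 ≈ 27135.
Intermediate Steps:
b(w) = w/4
c(U) = 1/4 (c(U) = (1/4)*1 = 1/4)
a = 319/2 (a = (597 + 41)*(1/4) = 638*(1/4) = 319/2 ≈ 159.50)
-2529218/Y + 4330278/a = -2529218/178520 + 4330278/(319/2) = -2529218*1/178520 + 4330278*(2/319) = -1264609/89260 + 8660556/319 = 772637818289/28473940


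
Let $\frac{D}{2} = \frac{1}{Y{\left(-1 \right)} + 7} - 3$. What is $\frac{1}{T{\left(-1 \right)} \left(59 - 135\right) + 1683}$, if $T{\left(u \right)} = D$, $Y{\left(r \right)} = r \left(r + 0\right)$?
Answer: $\frac{1}{2120} \approx 0.0004717$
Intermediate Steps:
$Y{\left(r \right)} = r^{2}$ ($Y{\left(r \right)} = r r = r^{2}$)
$D = - \frac{23}{4}$ ($D = 2 \left(\frac{1}{\left(-1\right)^{2} + 7} - 3\right) = 2 \left(\frac{1}{1 + 7} - 3\right) = 2 \left(\frac{1}{8} - 3\right) = 2 \left(- \frac{23}{8}\right) = - \frac{23}{4} \approx -5.75$)
$T{\left(u \right)} = - \frac{23}{4}$
$\frac{1}{T{\left(-1 \right)} \left(59 - 135\right) + 1683} = \frac{1}{- \frac{23 \left(59 - 135\right)}{4} + 1683} = \frac{1}{\left(- \frac{23}{4}\right) \left(-76\right) + 1683} = \frac{1}{437 + 1683} = \frac{1}{2120}$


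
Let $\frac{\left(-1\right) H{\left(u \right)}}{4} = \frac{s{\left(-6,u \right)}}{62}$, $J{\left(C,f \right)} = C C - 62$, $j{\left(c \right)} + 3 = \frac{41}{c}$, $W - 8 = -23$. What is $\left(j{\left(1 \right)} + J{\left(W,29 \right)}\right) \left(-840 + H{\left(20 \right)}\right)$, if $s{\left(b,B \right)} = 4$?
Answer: $- \frac{5235648}{31} \approx -1.6889 \cdot 10^{5}$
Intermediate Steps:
$W = -15$ ($W = 8 - 23 = -15$)
$j{\left(c \right)} = -3 + \frac{41}{c}$
$J{\left(C,f \right)} = -62 + C^{2}$ ($J{\left(C,f \right)} = C^{2} - 62 = -62 + C^{2}$)
$H{\left(u \right)} = - \frac{8}{31}$ ($H{\left(u \right)} = - 4 \cdot \frac{4}{62} = - 4 \cdot 4 \cdot \frac{1}{62} = \left(-4\right) \frac{2}{31} = - \frac{8}{31}$)
$\left(j{\left(1 \right)} + J{\left(W,29 \right)}\right) \left(-840 + H{\left(20 \right)}\right) = \left(\left(-3 + \frac{41}{1}\right) - \left(62 - \left(-15\right)^{2}\right)\right) \left(-840 - \frac{8}{31}\right) = \left(\left(-3 + 41 \cdot 1\right) + \left(-62 + 225\right)\right) \left(- \frac{26048}{31}\right) = \left(\left(-3 + 41\right) + 163\right) \left(- \frac{26048}{31}\right) = \left(38 + 163\right) \left(- \frac{26048}{31}\right) = 201 \left(- \frac{26048}{31}\right) = - \frac{5235648}{31}$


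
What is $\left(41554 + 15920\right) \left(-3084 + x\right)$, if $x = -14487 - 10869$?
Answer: $-1634560560$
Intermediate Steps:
$x = -25356$ ($x = -14487 - 10869 = -25356$)
$\left(41554 + 15920\right) \left(-3084 + x\right) = \left(41554 + 15920\right) \left(-3084 - 25356\right) = 57474 \left(-28440\right) = -1634560560$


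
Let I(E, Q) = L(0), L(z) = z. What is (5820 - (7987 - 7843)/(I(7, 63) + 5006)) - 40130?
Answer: -85878002/2503 ≈ -34310.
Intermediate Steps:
I(E, Q) = 0
(5820 - (7987 - 7843)/(I(7, 63) + 5006)) - 40130 = (5820 - (7987 - 7843)/(0 + 5006)) - 40130 = (5820 - 144/5006) - 40130 = (5820 - 1*72/2503) - 40130 = (5820 - 72/2503) - 40130 = 14567388/2503 - 40130 = -85878002/2503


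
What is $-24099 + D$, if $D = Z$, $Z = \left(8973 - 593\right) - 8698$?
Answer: $-24417$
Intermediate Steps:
$Z = -318$ ($Z = 8380 - 8698 = -318$)
$D = -318$
$-24099 + D = -24099 - 318 = -24417$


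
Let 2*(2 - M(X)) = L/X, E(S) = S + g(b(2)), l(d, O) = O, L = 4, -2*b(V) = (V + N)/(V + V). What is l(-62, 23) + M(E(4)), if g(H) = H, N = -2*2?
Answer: 417/17 ≈ 24.529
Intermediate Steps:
N = -4
b(V) = -(-4 + V)/(4*V) (b(V) = -(V - 4)/(2*(V + V)) = -(-4 + V)/(2*(2*V)) = -(-4 + V)*1/(2*V)/2 = -(-4 + V)/(4*V))
E(S) = 1/4 + S (E(S) = S + (1/4)*(4 - 1*2)/2 = S + (1/4)*(1/2)*(4 - 2) = S + (1/4)*(1/2)*2 = S + 1/4 = 1/4 + S)
M(X) = 2 - 2/X
l(-62, 23) + M(E(4)) = 23 + (2 - 2/(1/4 + 4)) = 23 + (2 - 2/17/4) = 23 + (2 - 2*4/17) = 23 + (2 - 8/17) = 23 + 26/17 = 417/17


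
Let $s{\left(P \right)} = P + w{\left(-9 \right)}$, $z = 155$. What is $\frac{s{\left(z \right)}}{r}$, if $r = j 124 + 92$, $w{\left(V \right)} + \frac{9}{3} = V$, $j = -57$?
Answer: $- \frac{143}{6976} \approx -0.020499$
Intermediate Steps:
$w{\left(V \right)} = -3 + V$
$s{\left(P \right)} = -12 + P$ ($s{\left(P \right)} = P - 12 = -12 + P$)
$r = -6976$ ($r = \left(-57\right) 124 + 92 = -7068 + 92 = -6976$)
$\frac{s{\left(z \right)}}{r} = \frac{-12 + 155}{-6976} = 143 \left(- \frac{1}{6976}\right) = - \frac{143}{6976}$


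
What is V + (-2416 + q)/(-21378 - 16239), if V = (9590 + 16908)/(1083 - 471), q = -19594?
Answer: 168374231/3836934 ≈ 43.883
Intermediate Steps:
V = 13249/306 (V = 26498/612 = 26498*(1/612) = 13249/306 ≈ 43.297)
V + (-2416 + q)/(-21378 - 16239) = 13249/306 + (-2416 - 19594)/(-21378 - 16239) = 13249/306 - 22010/(-37617) = 13249/306 - 22010*(-1/37617) = 13249/306 + 22010/37617 = 168374231/3836934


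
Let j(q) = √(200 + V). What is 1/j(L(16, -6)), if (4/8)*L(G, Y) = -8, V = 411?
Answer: √611/611 ≈ 0.040456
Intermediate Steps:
L(G, Y) = -16 (L(G, Y) = 2*(-8) = -16)
j(q) = √611 (j(q) = √(200 + 411) = √611)
1/j(L(16, -6)) = 1/(√611) = √611/611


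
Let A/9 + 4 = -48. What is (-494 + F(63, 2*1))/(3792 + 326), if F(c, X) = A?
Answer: -481/2059 ≈ -0.23361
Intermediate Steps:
A = -468 (A = -36 + 9*(-48) = -36 - 432 = -468)
F(c, X) = -468
(-494 + F(63, 2*1))/(3792 + 326) = (-494 - 468)/(3792 + 326) = -962/4118 = -962*1/4118 = -481/2059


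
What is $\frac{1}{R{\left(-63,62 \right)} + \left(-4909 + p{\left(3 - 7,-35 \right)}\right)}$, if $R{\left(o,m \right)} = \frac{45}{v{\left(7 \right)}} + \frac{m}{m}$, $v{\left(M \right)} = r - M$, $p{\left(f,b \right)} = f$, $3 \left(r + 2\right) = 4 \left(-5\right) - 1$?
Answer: $- \frac{16}{78637} \approx -0.00020347$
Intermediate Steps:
$r = -9$ ($r = -2 + \frac{4 \left(-5\right) - 1}{3} = -2 + \frac{-20 - 1}{3} = -2 + \frac{1}{3} \left(-21\right) = -2 - 7 = -9$)
$v{\left(M \right)} = -9 - M$
$R{\left(o,m \right)} = - \frac{29}{16}$ ($R{\left(o,m \right)} = \frac{45}{-9 - 7} + \frac{m}{m} = \frac{45}{-9 - 7} + 1 = \frac{45}{-16} + 1 = 45 \left(- \frac{1}{16}\right) + 1 = - \frac{45}{16} + 1 = - \frac{29}{16}$)
$\frac{1}{R{\left(-63,62 \right)} + \left(-4909 + p{\left(3 - 7,-35 \right)}\right)} = \frac{1}{- \frac{29}{16} + \left(-4909 + \left(3 - 7\right)\right)} = \frac{1}{- \frac{29}{16} - 4913} = \frac{1}{- \frac{78637}{16}} = - \frac{16}{78637}$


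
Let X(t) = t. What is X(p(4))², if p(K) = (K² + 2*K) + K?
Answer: 784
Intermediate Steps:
p(K) = K² + 3*K
X(p(4))² = (4*(3 + 4))² = (4*7)² = 28² = 784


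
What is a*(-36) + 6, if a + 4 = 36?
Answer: -1146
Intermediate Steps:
a = 32 (a = -4 + 36 = 32)
a*(-36) + 6 = 32*(-36) + 6 = -1152 + 6 = -1146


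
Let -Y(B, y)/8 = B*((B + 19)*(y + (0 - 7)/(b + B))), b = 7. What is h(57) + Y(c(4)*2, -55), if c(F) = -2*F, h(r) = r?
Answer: -62293/3 ≈ -20764.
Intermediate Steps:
Y(B, y) = -8*B*(19 + B)*(y - 7/(7 + B)) (Y(B, y) = -8*B*(B + 19)*(y + (0 - 7)/(7 + B)) = -8*B*(19 + B)*(y - 7/(7 + B)))
h(57) + Y(c(4)*2, -55) = 57 + 8*(-2*4*2)*(133 - 133*(-55) + 7*(-2*4*2) - 1*(-55)*(-2*4*2)² - 26*-2*4*2*(-55))/(7 - 2*4*2) = 57 + 8*(-8*2)*(133 + 7315 + 7*(-8*2) - 1*(-55)*(-8*2)² - 26*(-8*2)*(-55))/(7 - 8*2) = 57 + 8*(-16)*(133 + 7315 + 7*(-16) - 1*(-55)*(-16)² - 26*(-16)*(-55))/(7 - 16) = 57 + 8*(-16)*(133 + 7315 - 112 - 1*(-55)*256 - 22880)/(-9) = 57 + 8*(-16)*(-⅑)*(133 + 7315 - 112 + 14080 - 22880) = 57 + 8*(-16)*(-⅑)*(-1464) = 57 - 62464/3 = -62293/3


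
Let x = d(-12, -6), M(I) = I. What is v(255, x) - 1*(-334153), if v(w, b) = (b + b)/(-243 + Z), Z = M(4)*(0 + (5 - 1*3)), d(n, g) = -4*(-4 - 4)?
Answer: 78525891/235 ≈ 3.3415e+5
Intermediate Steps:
d(n, g) = 32 (d(n, g) = -4*(-8) = 32)
Z = 8 (Z = 4*(0 + (5 - 1*3)) = 4*(0 + (5 - 3)) = 4*(0 + 2) = 4*2 = 8)
x = 32
v(w, b) = -2*b/235 (v(w, b) = (b + b)/(-243 + 8) = (2*b)/(-235) = (2*b)*(-1/235) = -2*b/235)
v(255, x) - 1*(-334153) = -2/235*32 - 1*(-334153) = -64/235 + 334153 = 78525891/235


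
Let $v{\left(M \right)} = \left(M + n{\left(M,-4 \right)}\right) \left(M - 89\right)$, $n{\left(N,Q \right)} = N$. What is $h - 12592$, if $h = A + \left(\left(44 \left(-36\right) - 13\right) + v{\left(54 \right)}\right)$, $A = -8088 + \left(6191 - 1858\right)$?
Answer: $-21724$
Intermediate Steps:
$v{\left(M \right)} = 2 M \left(-89 + M\right)$ ($v{\left(M \right)} = \left(M + M\right) \left(M - 89\right) = 2 M \left(-89 + M\right)$)
$A = -3755$ ($A = -8088 + 4333 = -3755$)
$h = -9132$ ($h = -3755 + \left(\left(44 \left(-36\right) - 13\right) + 2 \cdot 54 \left(-89 + 54\right)\right) = -3755 + \left(\left(-1584 - 13\right) + 2 \cdot 54 \left(-35\right)\right) = -3755 - 5377 = -9132$)
$h - 12592 = -9132 - 12592 = -21724$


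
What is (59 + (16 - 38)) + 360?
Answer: 397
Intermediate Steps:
(59 + (16 - 38)) + 360 = (59 - 22) + 360 = 37 + 360 = 397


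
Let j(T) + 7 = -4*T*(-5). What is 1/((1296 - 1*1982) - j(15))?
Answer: -1/979 ≈ -0.0010215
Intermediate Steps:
j(T) = -7 + 20*T (j(T) = -7 - 4*T*(-5) = -7 + 20*T)
1/((1296 - 1*1982) - j(15)) = 1/((1296 - 1*1982) - (-7 + 20*15)) = 1/((1296 - 1982) - (-7 + 300)) = 1/(-686 - 1*293) = 1/(-686 - 293) = 1/(-979) = -1/979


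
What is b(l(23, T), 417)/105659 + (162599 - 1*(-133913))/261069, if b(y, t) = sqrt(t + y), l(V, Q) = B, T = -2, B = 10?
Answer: 296512/261069 + sqrt(427)/105659 ≈ 1.1360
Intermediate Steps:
l(V, Q) = 10
b(l(23, T), 417)/105659 + (162599 - 1*(-133913))/261069 = sqrt(417 + 10)/105659 + (162599 - 1*(-133913))/261069 = sqrt(427)*(1/105659) + (162599 + 133913)*(1/261069) = sqrt(427)/105659 + 296512*(1/261069) = sqrt(427)/105659 + 296512/261069 = 296512/261069 + sqrt(427)/105659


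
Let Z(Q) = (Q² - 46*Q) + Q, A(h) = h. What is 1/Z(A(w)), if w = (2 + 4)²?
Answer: -1/324 ≈ -0.0030864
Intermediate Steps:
w = 36 (w = 6² = 36)
Z(Q) = Q² - 45*Q
1/Z(A(w)) = 1/(36*(-45 + 36)) = 1/(36*(-9)) = 1/(-324) = -1/324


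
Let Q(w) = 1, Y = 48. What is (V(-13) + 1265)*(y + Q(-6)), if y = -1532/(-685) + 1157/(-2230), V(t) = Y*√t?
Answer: 210059069/61102 + 19926552*I*√13/152755 ≈ 3437.8 + 470.34*I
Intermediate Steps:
V(t) = 48*√t
y = 524763/305510 (y = -1532*(-1/685) + 1157*(-1/2230) = 1532/685 - 1157/2230 = 524763/305510 ≈ 1.7177)
(V(-13) + 1265)*(y + Q(-6)) = (48*√(-13) + 1265)*(524763/305510 + 1) = (48*(I*√13) + 1265)*(830273/305510) = (48*I*√13 + 1265)*(830273/305510) = (1265 + 48*I*√13)*(830273/305510) = 210059069/61102 + 19926552*I*√13/152755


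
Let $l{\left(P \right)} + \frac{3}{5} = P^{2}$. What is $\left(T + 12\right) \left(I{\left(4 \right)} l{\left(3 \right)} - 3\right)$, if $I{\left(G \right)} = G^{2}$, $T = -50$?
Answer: $- \frac{24966}{5} \approx -4993.2$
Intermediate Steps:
$l{\left(P \right)} = - \frac{3}{5} + P^{2}$
$\left(T + 12\right) \left(I{\left(4 \right)} l{\left(3 \right)} - 3\right) = \left(-50 + 12\right) \left(4^{2} \left(- \frac{3}{5} + 3^{2}\right) - 3\right) = - 38 \left(16 \left(- \frac{3}{5} + 9\right) - 3\right) = - 38 \left(16 \cdot \frac{42}{5} - 3\right) = - 38 \left(\frac{672}{5} - 3\right) = \left(-38\right) \frac{657}{5} = - \frac{24966}{5}$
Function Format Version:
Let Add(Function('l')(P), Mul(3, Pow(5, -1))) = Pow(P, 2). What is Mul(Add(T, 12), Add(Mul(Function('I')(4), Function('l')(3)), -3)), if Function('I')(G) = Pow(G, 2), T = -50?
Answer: Rational(-24966, 5) ≈ -4993.2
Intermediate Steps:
Function('l')(P) = Add(Rational(-3, 5), Pow(P, 2))
Mul(Add(T, 12), Add(Mul(Function('I')(4), Function('l')(3)), -3)) = Mul(Add(-50, 12), Add(Mul(Pow(4, 2), Add(Rational(-3, 5), Pow(3, 2))), -3)) = Mul(-38, Add(Mul(16, Add(Rational(-3, 5), 9)), -3)) = Mul(-38, Add(Mul(16, Rational(42, 5)), -3)) = Mul(-38, Add(Rational(672, 5), -3)) = Mul(-38, Rational(657, 5)) = Rational(-24966, 5)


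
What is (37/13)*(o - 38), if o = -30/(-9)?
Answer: -296/3 ≈ -98.667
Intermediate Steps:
o = 10/3 (o = -30*(-1/9) = 10/3 ≈ 3.3333)
(37/13)*(o - 38) = (37/13)*(10/3 - 38) = (37*(1/13))*(-104/3) = (37/13)*(-104/3) = -296/3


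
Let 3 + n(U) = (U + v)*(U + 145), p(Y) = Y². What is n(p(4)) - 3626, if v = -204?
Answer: -33897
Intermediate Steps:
n(U) = -3 + (-204 + U)*(145 + U) (n(U) = -3 + (U - 204)*(U + 145) = -3 + (-204 + U)*(145 + U))
n(p(4)) - 3626 = (-29583 + (4²)² - 59*4²) - 3626 = (-29583 + 16² - 59*16) - 3626 = (-29583 + 256 - 944) - 3626 = -30271 - 3626 = -33897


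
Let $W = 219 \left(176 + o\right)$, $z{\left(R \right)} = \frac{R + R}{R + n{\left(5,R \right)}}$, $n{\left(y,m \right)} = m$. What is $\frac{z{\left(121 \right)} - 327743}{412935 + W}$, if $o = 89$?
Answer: $- \frac{163871}{235485} \approx -0.69589$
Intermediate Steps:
$z{\left(R \right)} = 1$ ($z{\left(R \right)} = \frac{R + R}{R + R} = \frac{2 R}{2 R} = 2 R \frac{1}{2 R} = 1$)
$W = 58035$ ($W = 219 \left(176 + 89\right) = 219 \cdot 265 = 58035$)
$\frac{z{\left(121 \right)} - 327743}{412935 + W} = \frac{1 - 327743}{412935 + 58035} = - \frac{327742}{470970} = \left(-327742\right) \frac{1}{470970} = - \frac{163871}{235485}$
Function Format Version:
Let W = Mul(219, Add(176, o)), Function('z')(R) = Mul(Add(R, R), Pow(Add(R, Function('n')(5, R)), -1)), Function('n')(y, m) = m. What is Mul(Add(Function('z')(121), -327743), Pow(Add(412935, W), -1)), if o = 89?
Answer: Rational(-163871, 235485) ≈ -0.69589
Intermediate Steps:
Function('z')(R) = 1 (Function('z')(R) = Mul(Add(R, R), Pow(Add(R, R), -1)) = Mul(Mul(2, R), Pow(Mul(2, R), -1)) = Mul(Mul(2, R), Mul(Rational(1, 2), Pow(R, -1))) = 1)
W = 58035 (W = Mul(219, Add(176, 89)) = Mul(219, 265) = 58035)
Mul(Add(Function('z')(121), -327743), Pow(Add(412935, W), -1)) = Mul(Add(1, -327743), Pow(Add(412935, 58035), -1)) = Mul(-327742, Pow(470970, -1)) = Mul(-327742, Rational(1, 470970)) = Rational(-163871, 235485)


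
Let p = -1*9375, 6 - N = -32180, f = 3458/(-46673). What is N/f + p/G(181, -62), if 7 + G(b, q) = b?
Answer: -327591739/754 ≈ -4.3447e+5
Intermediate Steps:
G(b, q) = -7 + b
f = -3458/46673 (f = 3458*(-1/46673) = -3458/46673 ≈ -0.074090)
N = 32186 (N = 6 - 1*(-32180) = 6 + 32180 = 32186)
p = -9375
N/f + p/G(181, -62) = 32186/(-3458/46673) - 9375/(-7 + 181) = 32186*(-46673/3458) - 9375/174 = -5647433/13 - 9375*1/174 = -5647433/13 - 3125/58 = -327591739/754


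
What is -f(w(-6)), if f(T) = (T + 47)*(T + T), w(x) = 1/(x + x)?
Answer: 563/72 ≈ 7.8194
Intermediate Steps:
w(x) = 1/(2*x)
f(T) = 2*T*(47 + T) (f(T) = (47 + T)*(2*T) = 2*T*(47 + T))
-f(w(-6)) = -2*(½)/(-6)*(47 + (½)/(-6)) = -2*(½)*(-⅙)*(47 + (½)*(-⅙)) = -2*(-1)*(47 - 1/12)/12 = -2*(-1)*563/(12*12) = -1*(-563/72) = 563/72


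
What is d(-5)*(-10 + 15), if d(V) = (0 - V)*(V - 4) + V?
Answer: -250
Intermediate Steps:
d(V) = V - V*(-4 + V) (d(V) = (-V)*(-4 + V) + V = -V*(-4 + V) + V = V - V*(-4 + V))
d(-5)*(-10 + 15) = (-5*(5 - 1*(-5)))*(-10 + 15) = -5*(5 + 5)*5 = -5*10*5 = -50*5 = -250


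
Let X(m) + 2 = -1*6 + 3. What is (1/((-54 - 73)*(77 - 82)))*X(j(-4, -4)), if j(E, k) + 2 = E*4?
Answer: -1/127 ≈ -0.0078740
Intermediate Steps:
j(E, k) = -2 + 4*E (j(E, k) = -2 + E*4 = -2 + 4*E)
X(m) = -5 (X(m) = -2 + (-1*6 + 3) = -2 + (-6 + 3) = -2 - 3 = -5)
(1/((-54 - 73)*(77 - 82)))*X(j(-4, -4)) = (1/((-54 - 73)*(77 - 82)))*(-5) = (1/(-127*(-5)))*(-5) = -1/127*(-⅕)*(-5) = (1/635)*(-5) = -1/127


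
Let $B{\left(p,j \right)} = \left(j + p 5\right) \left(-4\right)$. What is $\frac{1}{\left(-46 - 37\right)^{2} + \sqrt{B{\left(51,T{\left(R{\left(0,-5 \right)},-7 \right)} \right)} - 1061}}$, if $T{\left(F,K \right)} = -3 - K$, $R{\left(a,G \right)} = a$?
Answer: $\frac{6889}{47460418} - \frac{3 i \sqrt{233}}{47460418} \approx 0.00014515 - 9.6487 \cdot 10^{-7} i$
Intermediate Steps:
$B{\left(p,j \right)} = - 20 p - 4 j$ ($B{\left(p,j \right)} = \left(j + 5 p\right) \left(-4\right) = - 20 p - 4 j$)
$\frac{1}{\left(-46 - 37\right)^{2} + \sqrt{B{\left(51,T{\left(R{\left(0,-5 \right)},-7 \right)} \right)} - 1061}} = \frac{1}{\left(-46 - 37\right)^{2} + \sqrt{\left(\left(-20\right) 51 - 4 \left(-3 - -7\right)\right) - 1061}} = \frac{1}{\left(-83\right)^{2} + \sqrt{\left(-1020 - 4 \left(-3 + 7\right)\right) - 1061}} = \frac{1}{6889 + \sqrt{\left(-1020 - 16\right) - 1061}} = \frac{1}{6889 + \sqrt{-1036 - 1061}} = \frac{1}{6889 + \sqrt{-2097}} = \frac{1}{6889 + 3 i \sqrt{233}}$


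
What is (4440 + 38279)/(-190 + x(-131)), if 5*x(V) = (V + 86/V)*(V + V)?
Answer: 213595/33544 ≈ 6.3676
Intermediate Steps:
x(V) = 2*V*(V + 86/V)/5 (x(V) = ((V + 86/V)*(V + V))/5 = ((V + 86/V)*(2*V))/5 = (2*V*(V + 86/V))/5 = 2*V*(V + 86/V)/5)
(4440 + 38279)/(-190 + x(-131)) = (4440 + 38279)/(-190 + (172/5 + (2/5)*(-131)**2)) = 42719/(-190 + (172/5 + (2/5)*17161)) = 42719/(-190 + (172/5 + 34322/5)) = 42719/(-190 + 34494/5) = 42719/(33544/5) = 42719*(5/33544) = 213595/33544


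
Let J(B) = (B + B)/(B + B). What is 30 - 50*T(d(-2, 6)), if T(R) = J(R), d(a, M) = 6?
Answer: -20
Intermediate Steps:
J(B) = 1 (J(B) = (2*B)/((2*B)) = (2*B)*(1/(2*B)) = 1)
T(R) = 1
30 - 50*T(d(-2, 6)) = 30 - 50*1 = 30 - 50 = -20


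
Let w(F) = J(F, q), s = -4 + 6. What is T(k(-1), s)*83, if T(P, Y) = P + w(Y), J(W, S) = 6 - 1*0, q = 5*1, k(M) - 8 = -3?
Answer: 913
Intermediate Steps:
k(M) = 5 (k(M) = 8 - 3 = 5)
q = 5
J(W, S) = 6 (J(W, S) = 6 + 0 = 6)
s = 2
w(F) = 6
T(P, Y) = 6 + P (T(P, Y) = P + 6 = 6 + P)
T(k(-1), s)*83 = (6 + 5)*83 = 11*83 = 913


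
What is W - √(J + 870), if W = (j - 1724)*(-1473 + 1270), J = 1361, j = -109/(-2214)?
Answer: 774815881/2214 - √2231 ≈ 3.4992e+5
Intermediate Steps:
j = 109/2214 (j = -109*(-1/2214) = 109/2214 ≈ 0.049232)
W = 774815881/2214 (W = (109/2214 - 1724)*(-1473 + 1270) = -3816827/2214*(-203) = 774815881/2214 ≈ 3.4996e+5)
W - √(J + 870) = 774815881/2214 - √(1361 + 870) = 774815881/2214 - √2231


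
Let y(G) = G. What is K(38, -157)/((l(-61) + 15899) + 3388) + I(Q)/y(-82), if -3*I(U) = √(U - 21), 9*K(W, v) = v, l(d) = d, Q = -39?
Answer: -157/173034 + I*√15/123 ≈ -0.00090734 + 0.031488*I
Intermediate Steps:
K(W, v) = v/9
I(U) = -√(-21 + U)/3 (I(U) = -√(U - 21)/3 = -√(-21 + U)/3)
K(38, -157)/((l(-61) + 15899) + 3388) + I(Q)/y(-82) = ((⅑)*(-157))/((-61 + 15899) + 3388) - √(-21 - 39)/3/(-82) = -157/(9*(15838 + 3388)) - 2*I*√15/3*(-1/82) = -157/9/19226 - 2*I*√15/3*(-1/82) = -157/9*1/19226 - 2*I*√15/3*(-1/82) = -157/173034 + I*√15/123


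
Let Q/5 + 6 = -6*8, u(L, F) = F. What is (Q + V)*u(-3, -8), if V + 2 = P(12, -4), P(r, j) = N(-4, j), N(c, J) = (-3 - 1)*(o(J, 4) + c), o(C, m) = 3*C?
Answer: 1664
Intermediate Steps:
Q = -270 (Q = -30 + 5*(-6*8) = -30 + 5*(-48) = -30 - 240 = -270)
N(c, J) = -12*J - 4*c (N(c, J) = (-3 - 1)*(3*J + c) = -4*(c + 3*J) = -12*J - 4*c)
P(r, j) = 16 - 12*j (P(r, j) = -12*j - 4*(-4) = -12*j + 16 = 16 - 12*j)
V = 62 (V = -2 + (16 - 12*(-4)) = -2 + (16 + 48) = -2 + 64 = 62)
(Q + V)*u(-3, -8) = (-270 + 62)*(-8) = -208*(-8) = 1664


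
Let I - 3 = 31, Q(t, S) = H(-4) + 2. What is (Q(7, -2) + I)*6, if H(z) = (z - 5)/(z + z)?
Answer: 891/4 ≈ 222.75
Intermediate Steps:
H(z) = (-5 + z)/(2*z) (H(z) = (-5 + z)/((2*z)) = (-5 + z)*(1/(2*z)) = (-5 + z)/(2*z))
Q(t, S) = 25/8 (Q(t, S) = (½)*(-5 - 4)/(-4) + 2 = (½)*(-¼)*(-9) + 2 = 9/8 + 2 = 25/8)
I = 34 (I = 3 + 31 = 34)
(Q(7, -2) + I)*6 = (25/8 + 34)*6 = (297/8)*6 = 891/4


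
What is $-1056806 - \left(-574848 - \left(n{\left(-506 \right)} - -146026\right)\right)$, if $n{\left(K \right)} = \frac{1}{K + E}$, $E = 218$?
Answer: $- \frac{96748417}{288} \approx -3.3593 \cdot 10^{5}$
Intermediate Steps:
$n{\left(K \right)} = \frac{1}{218 + K}$ ($n{\left(K \right)} = \frac{1}{K + 218} = \frac{1}{218 + K}$)
$-1056806 - \left(-574848 - \left(n{\left(-506 \right)} - -146026\right)\right) = -1056806 - \left(-574848 - \left(\frac{1}{218 - 506} - -146026\right)\right) = -1056806 - \left(-574848 - \left(\frac{1}{-288} + 146026\right)\right) = -1056806 - \left(-574848 - \left(- \frac{1}{288} + 146026\right)\right) = -1056806 - \left(-574848 - \frac{42055487}{288}\right) = -1056806 - - \frac{207611711}{288} = -1056806 + \frac{207611711}{288} = - \frac{96748417}{288}$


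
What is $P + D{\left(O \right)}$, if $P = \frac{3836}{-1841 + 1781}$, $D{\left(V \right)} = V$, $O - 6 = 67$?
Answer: $\frac{136}{15} \approx 9.0667$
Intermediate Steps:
$O = 73$ ($O = 6 + 67 = 73$)
$P = - \frac{959}{15}$ ($P = \frac{3836}{-60} = 3836 \left(- \frac{1}{60}\right) = - \frac{959}{15} \approx -63.933$)
$P + D{\left(O \right)} = - \frac{959}{15} + 73 = \frac{136}{15}$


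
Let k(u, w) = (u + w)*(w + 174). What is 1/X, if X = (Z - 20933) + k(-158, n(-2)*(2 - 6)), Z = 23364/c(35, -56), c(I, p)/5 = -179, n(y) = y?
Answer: -895/43191899 ≈ -2.0721e-5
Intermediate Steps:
c(I, p) = -895 (c(I, p) = 5*(-179) = -895)
Z = -23364/895 (Z = 23364/(-895) = 23364*(-1/895) = -23364/895 ≈ -26.105)
k(u, w) = (174 + w)*(u + w) (k(u, w) = (u + w)*(174 + w) = (174 + w)*(u + w))
X = -43191899/895 (X = (-23364/895 - 20933) + ((-2*(2 - 6))² + 174*(-158) + 174*(-2*(2 - 6)) - (-316)*(2 - 6)) = -18758399/895 + ((-2*(-4))² - 27492 + 174*(-2*(-4)) - (-316)*(-4)) = -18758399/895 + (8² - 27492 + 174*8 - 158*8) = -18758399/895 + (64 - 27492 + 1392 - 1264) = -18758399/895 - 27300 = -43191899/895 ≈ -48259.)
1/X = 1/(-43191899/895) = -895/43191899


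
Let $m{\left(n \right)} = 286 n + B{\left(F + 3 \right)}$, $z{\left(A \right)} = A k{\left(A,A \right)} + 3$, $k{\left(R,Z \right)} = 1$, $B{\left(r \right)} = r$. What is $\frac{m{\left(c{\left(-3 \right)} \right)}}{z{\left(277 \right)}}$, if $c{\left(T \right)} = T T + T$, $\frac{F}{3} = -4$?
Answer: $\frac{1707}{280} \approx 6.0964$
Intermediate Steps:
$F = -12$ ($F = 3 \left(-4\right) = -12$)
$c{\left(T \right)} = T + T^{2}$ ($c{\left(T \right)} = T^{2} + T = T + T^{2}$)
$z{\left(A \right)} = 3 + A$ ($z{\left(A \right)} = A 1 + 3 = A + 3 = 3 + A$)
$m{\left(n \right)} = -9 + 286 n$ ($m{\left(n \right)} = 286 n + \left(-12 + 3\right) = 286 n - 9 = -9 + 286 n$)
$\frac{m{\left(c{\left(-3 \right)} \right)}}{z{\left(277 \right)}} = \frac{-9 + 286 \left(- 3 \left(1 - 3\right)\right)}{3 + 277} = \frac{-9 + 286 \left(\left(-3\right) \left(-2\right)\right)}{280} = \left(-9 + 286 \cdot 6\right) \frac{1}{280} = \left(-9 + 1716\right) \frac{1}{280} = 1707 \cdot \frac{1}{280} = \frac{1707}{280}$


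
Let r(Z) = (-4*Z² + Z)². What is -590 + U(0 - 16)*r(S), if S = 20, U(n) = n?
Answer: -39942990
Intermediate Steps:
r(Z) = (Z - 4*Z²)²
-590 + U(0 - 16)*r(S) = -590 + (0 - 16)*(20²*(-1 + 4*20)²) = -590 - 6400*(-1 + 80)² = -590 - 6400*79² = -590 - 6400*6241 = -590 - 16*2496400 = -590 - 39942400 = -39942990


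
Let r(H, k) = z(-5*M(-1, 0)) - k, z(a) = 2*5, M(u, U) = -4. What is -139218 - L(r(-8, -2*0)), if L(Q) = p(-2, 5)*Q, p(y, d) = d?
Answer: -139268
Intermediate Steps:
z(a) = 10
r(H, k) = 10 - k
L(Q) = 5*Q
-139218 - L(r(-8, -2*0)) = -139218 - 5*(10 - (-2)*0) = -139218 - 5*(10 - 1*0) = -139218 - 5*(10 + 0) = -139218 - 5*10 = -139218 - 1*50 = -139218 - 50 = -139268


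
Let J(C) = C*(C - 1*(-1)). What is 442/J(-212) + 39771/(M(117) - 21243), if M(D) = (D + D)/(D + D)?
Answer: -221205926/118774643 ≈ -1.8624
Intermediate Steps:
M(D) = 1 (M(D) = (2*D)/((2*D)) = (2*D)*(1/(2*D)) = 1)
J(C) = C*(1 + C) (J(C) = C*(C + 1) = C*(1 + C))
442/J(-212) + 39771/(M(117) - 21243) = 442/((-212*(1 - 212))) + 39771/(1 - 21243) = 442/((-212*(-211))) + 39771/(-21242) = 442/44732 + 39771*(-1/21242) = 442*(1/44732) - 39771/21242 = 221/22366 - 39771/21242 = -221205926/118774643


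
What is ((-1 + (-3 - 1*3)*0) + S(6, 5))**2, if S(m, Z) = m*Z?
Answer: 841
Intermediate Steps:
S(m, Z) = Z*m
((-1 + (-3 - 1*3)*0) + S(6, 5))**2 = ((-1 + (-3 - 1*3)*0) + 5*6)**2 = ((-1 + (-3 - 3)*0) + 30)**2 = ((-1 - 6*0) + 30)**2 = ((-1 + 0) + 30)**2 = (-1 + 30)**2 = 29**2 = 841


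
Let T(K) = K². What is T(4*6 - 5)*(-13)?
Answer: -4693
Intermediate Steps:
T(4*6 - 5)*(-13) = (4*6 - 5)²*(-13) = (24 - 5)²*(-13) = 19²*(-13) = 361*(-13) = -4693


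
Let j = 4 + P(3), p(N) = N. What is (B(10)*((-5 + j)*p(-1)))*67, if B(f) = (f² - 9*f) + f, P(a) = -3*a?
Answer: 13400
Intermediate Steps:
B(f) = f² - 8*f
j = -5 (j = 4 - 3*3 = 4 - 9 = -5)
(B(10)*((-5 + j)*p(-1)))*67 = ((10*(-8 + 10))*((-5 - 5)*(-1)))*67 = ((10*2)*(-10*(-1)))*67 = (20*10)*67 = 200*67 = 13400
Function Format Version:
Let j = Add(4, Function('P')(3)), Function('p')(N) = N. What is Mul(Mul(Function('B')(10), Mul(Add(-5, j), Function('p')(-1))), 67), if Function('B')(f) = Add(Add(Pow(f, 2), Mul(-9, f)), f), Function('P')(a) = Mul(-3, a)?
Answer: 13400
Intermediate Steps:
Function('B')(f) = Add(Pow(f, 2), Mul(-8, f))
j = -5 (j = Add(4, Mul(-3, 3)) = Add(4, -9) = -5)
Mul(Mul(Function('B')(10), Mul(Add(-5, j), Function('p')(-1))), 67) = Mul(Mul(Mul(10, Add(-8, 10)), Mul(Add(-5, -5), -1)), 67) = Mul(Mul(Mul(10, 2), Mul(-10, -1)), 67) = Mul(Mul(20, 10), 67) = Mul(200, 67) = 13400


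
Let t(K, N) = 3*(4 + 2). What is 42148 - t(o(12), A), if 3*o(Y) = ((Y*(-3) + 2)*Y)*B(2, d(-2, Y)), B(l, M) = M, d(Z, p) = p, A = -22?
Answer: 42130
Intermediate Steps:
o(Y) = Y**2*(2 - 3*Y)/3 (o(Y) = (((Y*(-3) + 2)*Y)*Y)/3 = (((-3*Y + 2)*Y)*Y)/3 = (((2 - 3*Y)*Y)*Y)/3 = ((Y*(2 - 3*Y))*Y)/3 = (Y**2*(2 - 3*Y))/3 = Y**2*(2 - 3*Y)/3)
t(K, N) = 18 (t(K, N) = 3*6 = 18)
42148 - t(o(12), A) = 42148 - 1*18 = 42148 - 18 = 42130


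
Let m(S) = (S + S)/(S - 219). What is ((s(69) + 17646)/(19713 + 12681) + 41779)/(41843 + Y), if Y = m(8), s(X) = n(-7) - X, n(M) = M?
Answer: 142784385328/143000996829 ≈ 0.99849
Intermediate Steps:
s(X) = -7 - X
m(S) = 2*S/(-219 + S) (m(S) = (2*S)/(-219 + S) = 2*S/(-219 + S))
Y = -16/211 (Y = 2*8/(-219 + 8) = 2*8/(-211) = 2*8*(-1/211) = -16/211 ≈ -0.075829)
((s(69) + 17646)/(19713 + 12681) + 41779)/(41843 + Y) = (((-7 - 1*69) + 17646)/(19713 + 12681) + 41779)/(41843 - 16/211) = (((-7 - 69) + 17646)/32394 + 41779)/(8828857/211) = ((-76 + 17646)*(1/32394) + 41779)*(211/8828857) = (17570*(1/32394) + 41779)*(211/8828857) = (8785/16197 + 41779)*(211/8828857) = (676703248/16197)*(211/8828857) = 142784385328/143000996829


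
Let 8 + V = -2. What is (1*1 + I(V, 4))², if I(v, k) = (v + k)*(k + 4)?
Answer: 2209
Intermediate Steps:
V = -10 (V = -8 - 2 = -10)
I(v, k) = (4 + k)*(k + v) (I(v, k) = (k + v)*(4 + k) = (4 + k)*(k + v))
(1*1 + I(V, 4))² = (1*1 + (4² + 4*4 + 4*(-10) + 4*(-10)))² = (1 + (16 + 16 - 40 - 40))² = (1 - 48)² = (-47)² = 2209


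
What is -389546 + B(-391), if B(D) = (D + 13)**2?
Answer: -246662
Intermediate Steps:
B(D) = (13 + D)**2
-389546 + B(-391) = -389546 + (13 - 391)**2 = -389546 + (-378)**2 = -389546 + 142884 = -246662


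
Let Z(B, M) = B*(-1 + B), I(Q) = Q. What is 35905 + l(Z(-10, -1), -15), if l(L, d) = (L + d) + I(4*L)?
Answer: 36440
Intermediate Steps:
l(L, d) = d + 5*L (l(L, d) = (L + d) + 4*L = d + 5*L)
35905 + l(Z(-10, -1), -15) = 35905 + (-15 + 5*(-10*(-1 - 10))) = 35905 + (-15 + 5*(-10*(-11))) = 35905 + (-15 + 5*110) = 35905 + (-15 + 550) = 35905 + 535 = 36440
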